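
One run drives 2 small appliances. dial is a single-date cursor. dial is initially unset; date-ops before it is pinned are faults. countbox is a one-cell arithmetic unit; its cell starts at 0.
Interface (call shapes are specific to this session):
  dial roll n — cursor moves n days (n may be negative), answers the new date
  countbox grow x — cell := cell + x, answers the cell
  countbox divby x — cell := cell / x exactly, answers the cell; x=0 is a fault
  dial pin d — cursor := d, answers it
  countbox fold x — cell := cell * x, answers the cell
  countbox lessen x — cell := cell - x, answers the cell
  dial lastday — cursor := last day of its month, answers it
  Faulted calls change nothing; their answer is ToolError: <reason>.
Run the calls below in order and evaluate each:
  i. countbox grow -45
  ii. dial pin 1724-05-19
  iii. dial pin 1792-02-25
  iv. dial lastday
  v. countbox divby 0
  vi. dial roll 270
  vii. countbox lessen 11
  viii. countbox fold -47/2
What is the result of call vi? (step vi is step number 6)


Answer: 1792-11-25

Derivation:
==> countbox grow(x=-45)
<== -45
==> dial pin(d=1724-05-19)
<== 1724-05-19
==> dial pin(d=1792-02-25)
<== 1792-02-25
==> dial lastday()
<== 1792-02-29
==> countbox divby(x=0)
<== ToolError: division by zero
==> dial roll(n=270)
<== 1792-11-25
==> countbox lessen(x=11)
<== -56
==> countbox fold(x=-47/2)
<== 1316


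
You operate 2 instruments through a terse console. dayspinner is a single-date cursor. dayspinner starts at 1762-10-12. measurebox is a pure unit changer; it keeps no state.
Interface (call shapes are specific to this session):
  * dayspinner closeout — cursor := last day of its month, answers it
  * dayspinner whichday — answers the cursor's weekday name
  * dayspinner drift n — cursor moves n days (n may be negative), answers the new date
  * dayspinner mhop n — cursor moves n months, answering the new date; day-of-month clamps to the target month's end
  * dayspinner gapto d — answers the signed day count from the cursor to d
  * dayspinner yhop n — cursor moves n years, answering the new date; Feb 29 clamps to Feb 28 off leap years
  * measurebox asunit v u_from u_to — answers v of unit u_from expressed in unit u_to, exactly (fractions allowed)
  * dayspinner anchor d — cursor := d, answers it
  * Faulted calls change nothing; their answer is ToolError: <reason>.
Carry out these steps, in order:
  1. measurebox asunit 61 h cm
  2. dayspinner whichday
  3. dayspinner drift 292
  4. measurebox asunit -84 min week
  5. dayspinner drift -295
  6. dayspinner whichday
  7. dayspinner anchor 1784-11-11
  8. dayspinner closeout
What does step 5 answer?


Answer: 1762-10-09

Derivation:
CALL measurebox asunit[61; h; cm]
RET  ToolError: incompatible units
CALL dayspinner whichday[]
RET  Tuesday
CALL dayspinner drift[292]
RET  1763-07-31
CALL measurebox asunit[-84; min; week]
RET  -1/120
CALL dayspinner drift[-295]
RET  1762-10-09
CALL dayspinner whichday[]
RET  Saturday
CALL dayspinner anchor[1784-11-11]
RET  1784-11-11
CALL dayspinner closeout[]
RET  1784-11-30


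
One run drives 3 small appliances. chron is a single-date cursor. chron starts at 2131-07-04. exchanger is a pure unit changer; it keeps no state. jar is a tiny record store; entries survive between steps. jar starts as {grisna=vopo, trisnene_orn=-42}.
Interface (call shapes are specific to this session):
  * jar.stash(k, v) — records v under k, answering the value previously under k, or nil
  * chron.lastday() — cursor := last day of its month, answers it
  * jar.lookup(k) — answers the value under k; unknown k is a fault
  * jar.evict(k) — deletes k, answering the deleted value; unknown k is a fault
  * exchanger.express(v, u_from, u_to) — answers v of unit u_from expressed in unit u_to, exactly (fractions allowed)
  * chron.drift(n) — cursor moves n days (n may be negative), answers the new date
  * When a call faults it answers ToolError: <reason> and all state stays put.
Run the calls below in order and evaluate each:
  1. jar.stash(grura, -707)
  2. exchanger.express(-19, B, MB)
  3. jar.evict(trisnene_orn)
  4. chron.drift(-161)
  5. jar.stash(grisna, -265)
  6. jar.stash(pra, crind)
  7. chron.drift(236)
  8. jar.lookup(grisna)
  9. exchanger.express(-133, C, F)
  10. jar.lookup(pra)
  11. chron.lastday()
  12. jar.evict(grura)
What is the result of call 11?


Answer: 2131-09-30

Derivation:
>> jar.stash(grura, -707)
<< nil
>> exchanger.express(-19, B, MB)
<< -19/1000000
>> jar.evict(trisnene_orn)
<< -42
>> chron.drift(-161)
<< 2131-01-24
>> jar.stash(grisna, -265)
<< vopo
>> jar.stash(pra, crind)
<< nil
>> chron.drift(236)
<< 2131-09-17
>> jar.lookup(grisna)
<< -265
>> exchanger.express(-133, C, F)
<< -1037/5
>> jar.lookup(pra)
<< crind
>> chron.lastday()
<< 2131-09-30
>> jar.evict(grura)
<< -707


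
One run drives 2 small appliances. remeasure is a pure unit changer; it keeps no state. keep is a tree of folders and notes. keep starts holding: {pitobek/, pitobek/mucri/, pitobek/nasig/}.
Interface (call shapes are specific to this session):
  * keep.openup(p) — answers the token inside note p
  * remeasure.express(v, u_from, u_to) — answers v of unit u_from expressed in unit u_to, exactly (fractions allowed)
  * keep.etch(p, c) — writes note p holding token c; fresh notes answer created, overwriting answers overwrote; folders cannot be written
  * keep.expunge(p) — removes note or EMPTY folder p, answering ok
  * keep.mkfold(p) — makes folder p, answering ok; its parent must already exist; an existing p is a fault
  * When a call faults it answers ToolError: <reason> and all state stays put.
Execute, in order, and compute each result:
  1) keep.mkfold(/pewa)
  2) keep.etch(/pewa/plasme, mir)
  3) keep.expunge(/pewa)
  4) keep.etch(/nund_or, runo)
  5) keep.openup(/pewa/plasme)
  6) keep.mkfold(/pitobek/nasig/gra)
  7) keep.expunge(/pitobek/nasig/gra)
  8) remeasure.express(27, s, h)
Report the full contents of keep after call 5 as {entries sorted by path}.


→ mkfold(p=/pewa)
← ok
→ etch(p=/pewa/plasme, c=mir)
← created
→ expunge(p=/pewa)
← ToolError: not empty
→ etch(p=/nund_or, c=runo)
← created
→ openup(p=/pewa/plasme)
← mir
→ mkfold(p=/pitobek/nasig/gra)
← ok
→ expunge(p=/pitobek/nasig/gra)
← ok
→ express(v=27, u_from=s, u_to=h)
← 3/400

Answer: {nund_or=runo, pewa/, pewa/plasme=mir, pitobek/, pitobek/mucri/, pitobek/nasig/}


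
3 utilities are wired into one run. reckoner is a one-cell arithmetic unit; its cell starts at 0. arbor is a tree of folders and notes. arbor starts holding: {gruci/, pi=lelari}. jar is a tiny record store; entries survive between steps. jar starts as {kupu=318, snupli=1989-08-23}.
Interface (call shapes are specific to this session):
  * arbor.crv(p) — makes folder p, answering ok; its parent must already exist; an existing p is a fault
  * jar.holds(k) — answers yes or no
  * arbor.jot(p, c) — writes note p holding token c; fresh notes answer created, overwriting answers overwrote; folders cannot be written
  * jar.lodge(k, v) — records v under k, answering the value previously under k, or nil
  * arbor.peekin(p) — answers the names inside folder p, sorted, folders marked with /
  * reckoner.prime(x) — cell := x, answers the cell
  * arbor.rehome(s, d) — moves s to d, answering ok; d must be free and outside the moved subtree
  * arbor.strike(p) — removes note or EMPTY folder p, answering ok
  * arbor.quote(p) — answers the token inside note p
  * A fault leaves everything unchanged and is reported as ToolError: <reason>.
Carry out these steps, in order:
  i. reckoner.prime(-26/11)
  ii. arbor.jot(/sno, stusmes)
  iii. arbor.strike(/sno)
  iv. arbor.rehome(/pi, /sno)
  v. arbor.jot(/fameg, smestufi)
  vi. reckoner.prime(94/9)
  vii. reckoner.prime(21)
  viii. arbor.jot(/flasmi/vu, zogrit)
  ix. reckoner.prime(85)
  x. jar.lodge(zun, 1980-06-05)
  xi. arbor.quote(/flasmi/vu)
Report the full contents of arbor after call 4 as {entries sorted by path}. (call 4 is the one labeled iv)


Answer: {gruci/, sno=lelari}

Derivation:
Do: reckoner.prime[-26/11]
See: -26/11
Do: arbor.jot[/sno; stusmes]
See: created
Do: arbor.strike[/sno]
See: ok
Do: arbor.rehome[/pi; /sno]
See: ok
Do: arbor.jot[/fameg; smestufi]
See: created
Do: reckoner.prime[94/9]
See: 94/9
Do: reckoner.prime[21]
See: 21
Do: arbor.jot[/flasmi/vu; zogrit]
See: ToolError: no parent
Do: reckoner.prime[85]
See: 85
Do: jar.lodge[zun; 1980-06-05]
See: nil
Do: arbor.quote[/flasmi/vu]
See: ToolError: not found


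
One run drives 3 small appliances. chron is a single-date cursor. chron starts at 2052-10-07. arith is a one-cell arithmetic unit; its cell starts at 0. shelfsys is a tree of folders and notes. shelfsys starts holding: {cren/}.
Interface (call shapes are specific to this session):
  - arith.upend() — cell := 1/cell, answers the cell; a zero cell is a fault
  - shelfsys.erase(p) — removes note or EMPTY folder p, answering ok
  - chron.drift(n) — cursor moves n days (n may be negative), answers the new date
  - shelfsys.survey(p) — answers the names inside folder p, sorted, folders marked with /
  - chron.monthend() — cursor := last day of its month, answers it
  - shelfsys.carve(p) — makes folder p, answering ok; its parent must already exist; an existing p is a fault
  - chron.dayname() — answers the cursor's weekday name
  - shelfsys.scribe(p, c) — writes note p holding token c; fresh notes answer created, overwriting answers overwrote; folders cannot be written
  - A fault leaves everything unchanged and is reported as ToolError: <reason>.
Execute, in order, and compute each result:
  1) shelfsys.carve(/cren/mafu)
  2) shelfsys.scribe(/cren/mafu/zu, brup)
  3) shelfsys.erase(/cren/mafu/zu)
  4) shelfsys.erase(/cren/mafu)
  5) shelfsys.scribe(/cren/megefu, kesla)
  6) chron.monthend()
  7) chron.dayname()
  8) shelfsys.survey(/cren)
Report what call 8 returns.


;; shelfsys.carve(p→/cren/mafu) : ok
;; shelfsys.scribe(p→/cren/mafu/zu, c→brup) : created
;; shelfsys.erase(p→/cren/mafu/zu) : ok
;; shelfsys.erase(p→/cren/mafu) : ok
;; shelfsys.scribe(p→/cren/megefu, c→kesla) : created
;; chron.monthend() : 2052-10-31
;; chron.dayname() : Thursday
;; shelfsys.survey(p→/cren) : [megefu]

Answer: [megefu]


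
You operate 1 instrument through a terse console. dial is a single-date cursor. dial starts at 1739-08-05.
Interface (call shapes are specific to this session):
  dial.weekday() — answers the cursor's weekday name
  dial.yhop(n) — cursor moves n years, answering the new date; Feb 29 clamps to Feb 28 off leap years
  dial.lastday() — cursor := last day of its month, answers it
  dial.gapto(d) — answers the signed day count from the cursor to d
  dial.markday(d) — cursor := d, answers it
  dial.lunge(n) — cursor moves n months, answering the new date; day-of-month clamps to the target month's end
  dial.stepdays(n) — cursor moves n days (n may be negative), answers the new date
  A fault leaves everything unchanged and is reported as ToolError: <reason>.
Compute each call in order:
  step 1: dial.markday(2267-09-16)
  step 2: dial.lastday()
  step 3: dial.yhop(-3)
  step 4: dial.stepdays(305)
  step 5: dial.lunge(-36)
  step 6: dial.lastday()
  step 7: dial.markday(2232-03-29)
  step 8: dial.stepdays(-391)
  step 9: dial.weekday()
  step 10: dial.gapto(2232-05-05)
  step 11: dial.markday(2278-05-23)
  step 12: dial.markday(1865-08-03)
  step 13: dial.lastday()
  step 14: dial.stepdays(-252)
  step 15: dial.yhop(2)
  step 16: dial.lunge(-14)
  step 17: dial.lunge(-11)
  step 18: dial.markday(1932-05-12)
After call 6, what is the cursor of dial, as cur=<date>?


% dial.markday 2267-09-16
  2267-09-16
% dial.lastday
  2267-09-30
% dial.yhop -3
  2264-09-30
% dial.stepdays 305
  2265-08-01
% dial.lunge -36
  2262-08-01
% dial.lastday
  2262-08-31
% dial.markday 2232-03-29
  2232-03-29
% dial.stepdays -391
  2231-03-04
% dial.weekday
  Friday
% dial.gapto 2232-05-05
  428
% dial.markday 2278-05-23
  2278-05-23
% dial.markday 1865-08-03
  1865-08-03
% dial.lastday
  1865-08-31
% dial.stepdays -252
  1864-12-22
% dial.yhop 2
  1866-12-22
% dial.lunge -14
  1865-10-22
% dial.lunge -11
  1864-11-22
% dial.markday 1932-05-12
  1932-05-12

Answer: cur=2262-08-31


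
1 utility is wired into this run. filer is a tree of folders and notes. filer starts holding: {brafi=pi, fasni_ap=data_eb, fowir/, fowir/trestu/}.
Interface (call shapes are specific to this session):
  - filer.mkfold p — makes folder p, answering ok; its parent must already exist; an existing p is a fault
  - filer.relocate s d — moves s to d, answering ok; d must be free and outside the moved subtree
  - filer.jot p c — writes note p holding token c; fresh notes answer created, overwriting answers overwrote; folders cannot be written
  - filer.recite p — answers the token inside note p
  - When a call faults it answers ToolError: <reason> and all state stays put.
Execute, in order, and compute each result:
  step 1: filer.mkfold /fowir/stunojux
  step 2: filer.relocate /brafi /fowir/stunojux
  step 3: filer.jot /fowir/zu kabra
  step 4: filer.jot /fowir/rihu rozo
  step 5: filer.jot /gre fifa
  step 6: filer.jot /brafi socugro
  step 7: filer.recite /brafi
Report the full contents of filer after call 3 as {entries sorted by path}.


Answer: {brafi=pi, fasni_ap=data_eb, fowir/, fowir/stunojux/, fowir/trestu/, fowir/zu=kabra}

Derivation:
[in] mkfold /fowir/stunojux
[out] ok
[in] relocate /brafi /fowir/stunojux
[out] ToolError: exists
[in] jot /fowir/zu kabra
[out] created
[in] jot /fowir/rihu rozo
[out] created
[in] jot /gre fifa
[out] created
[in] jot /brafi socugro
[out] overwrote
[in] recite /brafi
[out] socugro


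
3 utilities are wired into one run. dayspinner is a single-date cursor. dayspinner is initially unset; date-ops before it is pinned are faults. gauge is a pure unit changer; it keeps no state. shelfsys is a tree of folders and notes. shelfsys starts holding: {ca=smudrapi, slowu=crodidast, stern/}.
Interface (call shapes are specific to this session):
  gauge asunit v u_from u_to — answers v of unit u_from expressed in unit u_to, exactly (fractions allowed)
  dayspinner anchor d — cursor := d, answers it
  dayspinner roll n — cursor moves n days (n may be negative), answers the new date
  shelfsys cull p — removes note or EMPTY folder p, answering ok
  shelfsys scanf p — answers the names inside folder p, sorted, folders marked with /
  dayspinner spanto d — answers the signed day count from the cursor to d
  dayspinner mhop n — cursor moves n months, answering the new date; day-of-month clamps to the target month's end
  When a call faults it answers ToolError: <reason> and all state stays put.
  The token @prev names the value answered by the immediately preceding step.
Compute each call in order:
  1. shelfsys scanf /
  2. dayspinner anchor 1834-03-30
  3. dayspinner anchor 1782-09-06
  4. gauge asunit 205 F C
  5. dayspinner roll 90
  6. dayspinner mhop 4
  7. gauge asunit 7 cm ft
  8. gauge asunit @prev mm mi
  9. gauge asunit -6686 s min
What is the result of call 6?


>> shelfsys scanf(p→/)
<< [ca, slowu, stern/]
>> dayspinner anchor(d→1834-03-30)
<< 1834-03-30
>> dayspinner anchor(d→1782-09-06)
<< 1782-09-06
>> gauge asunit(v→205, u_from→F, u_to→C)
<< 865/9
>> dayspinner roll(n→90)
<< 1782-12-05
>> dayspinner mhop(n→4)
<< 1783-04-05
>> gauge asunit(v→7, u_from→cm, u_to→ft)
<< 175/762
>> gauge asunit(v→@prev, u_from→mm, u_to→mi)
<< 175/1226320128
>> gauge asunit(v→-6686, u_from→s, u_to→min)
<< -3343/30

Answer: 1783-04-05


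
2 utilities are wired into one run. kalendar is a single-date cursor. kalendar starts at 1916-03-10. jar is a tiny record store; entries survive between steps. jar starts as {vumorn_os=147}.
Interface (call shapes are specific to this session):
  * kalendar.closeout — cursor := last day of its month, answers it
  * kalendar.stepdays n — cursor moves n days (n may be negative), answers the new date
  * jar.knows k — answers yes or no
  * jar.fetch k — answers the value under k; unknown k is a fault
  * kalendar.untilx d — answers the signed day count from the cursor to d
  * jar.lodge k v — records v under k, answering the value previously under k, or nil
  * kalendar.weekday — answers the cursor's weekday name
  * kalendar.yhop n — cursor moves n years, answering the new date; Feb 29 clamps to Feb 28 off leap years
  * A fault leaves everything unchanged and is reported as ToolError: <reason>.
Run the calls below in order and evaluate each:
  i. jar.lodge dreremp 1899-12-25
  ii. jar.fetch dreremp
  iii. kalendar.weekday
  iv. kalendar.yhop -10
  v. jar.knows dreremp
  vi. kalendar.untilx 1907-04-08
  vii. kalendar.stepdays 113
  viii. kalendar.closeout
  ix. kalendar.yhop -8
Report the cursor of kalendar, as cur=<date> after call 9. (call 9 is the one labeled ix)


>>> jar.lodge k='dreremp' v='1899-12-25'
  nil
>>> jar.fetch k='dreremp'
  1899-12-25
>>> kalendar.weekday
  Friday
>>> kalendar.yhop n='-10'
  1906-03-10
>>> jar.knows k='dreremp'
  yes
>>> kalendar.untilx d='1907-04-08'
  394
>>> kalendar.stepdays n='113'
  1906-07-01
>>> kalendar.closeout
  1906-07-31
>>> kalendar.yhop n='-8'
  1898-07-31

Answer: cur=1898-07-31


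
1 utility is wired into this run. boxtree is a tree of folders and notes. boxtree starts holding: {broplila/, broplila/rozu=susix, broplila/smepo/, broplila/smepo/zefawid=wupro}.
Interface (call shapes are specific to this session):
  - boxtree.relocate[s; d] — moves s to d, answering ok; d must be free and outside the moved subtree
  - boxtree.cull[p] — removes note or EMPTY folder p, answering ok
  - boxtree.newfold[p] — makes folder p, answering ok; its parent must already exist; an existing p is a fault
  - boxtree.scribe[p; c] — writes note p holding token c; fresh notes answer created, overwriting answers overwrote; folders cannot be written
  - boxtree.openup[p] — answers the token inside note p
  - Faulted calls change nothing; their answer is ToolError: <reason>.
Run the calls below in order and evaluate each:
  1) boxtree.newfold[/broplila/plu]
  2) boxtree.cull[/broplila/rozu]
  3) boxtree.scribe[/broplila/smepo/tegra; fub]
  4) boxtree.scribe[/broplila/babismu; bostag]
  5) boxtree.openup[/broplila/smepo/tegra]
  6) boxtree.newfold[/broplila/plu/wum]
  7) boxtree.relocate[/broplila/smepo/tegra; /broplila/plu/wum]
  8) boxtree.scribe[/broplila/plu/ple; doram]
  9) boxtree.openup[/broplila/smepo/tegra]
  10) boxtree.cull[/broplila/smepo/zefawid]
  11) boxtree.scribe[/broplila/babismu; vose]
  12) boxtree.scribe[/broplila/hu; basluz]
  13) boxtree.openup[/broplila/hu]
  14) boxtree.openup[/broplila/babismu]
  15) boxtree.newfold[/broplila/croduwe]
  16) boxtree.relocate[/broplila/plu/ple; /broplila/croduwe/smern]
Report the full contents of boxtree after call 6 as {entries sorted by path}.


> boxtree.newfold p: /broplila/plu
:: ok
> boxtree.cull p: /broplila/rozu
:: ok
> boxtree.scribe p: /broplila/smepo/tegra c: fub
:: created
> boxtree.scribe p: /broplila/babismu c: bostag
:: created
> boxtree.openup p: /broplila/smepo/tegra
:: fub
> boxtree.newfold p: /broplila/plu/wum
:: ok
> boxtree.relocate s: /broplila/smepo/tegra d: /broplila/plu/wum
:: ToolError: exists
> boxtree.scribe p: /broplila/plu/ple c: doram
:: created
> boxtree.openup p: /broplila/smepo/tegra
:: fub
> boxtree.cull p: /broplila/smepo/zefawid
:: ok
> boxtree.scribe p: /broplila/babismu c: vose
:: overwrote
> boxtree.scribe p: /broplila/hu c: basluz
:: created
> boxtree.openup p: /broplila/hu
:: basluz
> boxtree.openup p: /broplila/babismu
:: vose
> boxtree.newfold p: /broplila/croduwe
:: ok
> boxtree.relocate s: /broplila/plu/ple d: /broplila/croduwe/smern
:: ok

Answer: {broplila/, broplila/babismu=bostag, broplila/plu/, broplila/plu/wum/, broplila/smepo/, broplila/smepo/tegra=fub, broplila/smepo/zefawid=wupro}


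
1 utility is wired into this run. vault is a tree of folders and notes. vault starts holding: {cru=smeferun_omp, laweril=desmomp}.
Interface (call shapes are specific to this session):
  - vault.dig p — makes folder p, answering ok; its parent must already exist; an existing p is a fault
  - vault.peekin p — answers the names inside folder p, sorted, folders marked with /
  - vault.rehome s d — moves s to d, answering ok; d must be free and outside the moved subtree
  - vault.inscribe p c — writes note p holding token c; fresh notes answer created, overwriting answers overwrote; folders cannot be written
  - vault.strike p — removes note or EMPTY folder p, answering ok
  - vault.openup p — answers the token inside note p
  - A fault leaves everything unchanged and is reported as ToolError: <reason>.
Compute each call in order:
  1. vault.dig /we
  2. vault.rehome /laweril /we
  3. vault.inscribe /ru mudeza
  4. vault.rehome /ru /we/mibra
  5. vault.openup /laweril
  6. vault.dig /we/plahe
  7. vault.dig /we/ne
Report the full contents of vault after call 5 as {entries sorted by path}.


-> dig(p='/we')
<- ok
-> rehome(s='/laweril', d='/we')
<- ToolError: exists
-> inscribe(p='/ru', c='mudeza')
<- created
-> rehome(s='/ru', d='/we/mibra')
<- ok
-> openup(p='/laweril')
<- desmomp
-> dig(p='/we/plahe')
<- ok
-> dig(p='/we/ne')
<- ok

Answer: {cru=smeferun_omp, laweril=desmomp, we/, we/mibra=mudeza}


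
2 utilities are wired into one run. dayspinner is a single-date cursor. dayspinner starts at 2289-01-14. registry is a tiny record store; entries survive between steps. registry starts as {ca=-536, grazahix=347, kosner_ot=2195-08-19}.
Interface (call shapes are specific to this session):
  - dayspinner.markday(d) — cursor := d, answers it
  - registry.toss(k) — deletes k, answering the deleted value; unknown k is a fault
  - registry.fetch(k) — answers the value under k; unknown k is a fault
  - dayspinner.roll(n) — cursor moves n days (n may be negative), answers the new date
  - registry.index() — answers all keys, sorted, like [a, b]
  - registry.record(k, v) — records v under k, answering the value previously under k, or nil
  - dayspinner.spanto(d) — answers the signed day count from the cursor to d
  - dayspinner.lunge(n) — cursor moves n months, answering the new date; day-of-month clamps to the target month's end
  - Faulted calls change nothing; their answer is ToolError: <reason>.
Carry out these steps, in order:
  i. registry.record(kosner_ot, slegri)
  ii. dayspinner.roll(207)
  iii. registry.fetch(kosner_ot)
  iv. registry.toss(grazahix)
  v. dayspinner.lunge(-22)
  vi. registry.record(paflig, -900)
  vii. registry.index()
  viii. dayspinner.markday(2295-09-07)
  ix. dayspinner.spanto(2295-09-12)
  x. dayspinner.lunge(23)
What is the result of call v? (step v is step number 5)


Answer: 2287-10-09

Derivation:
·→ registry.record(k→kosner_ot, v→slegri)
·← 2195-08-19
·→ dayspinner.roll(n→207)
·← 2289-08-09
·→ registry.fetch(k→kosner_ot)
·← slegri
·→ registry.toss(k→grazahix)
·← 347
·→ dayspinner.lunge(n→-22)
·← 2287-10-09
·→ registry.record(k→paflig, v→-900)
·← nil
·→ registry.index()
·← [ca, kosner_ot, paflig]
·→ dayspinner.markday(d→2295-09-07)
·← 2295-09-07
·→ dayspinner.spanto(d→2295-09-12)
·← 5
·→ dayspinner.lunge(n→23)
·← 2297-08-07


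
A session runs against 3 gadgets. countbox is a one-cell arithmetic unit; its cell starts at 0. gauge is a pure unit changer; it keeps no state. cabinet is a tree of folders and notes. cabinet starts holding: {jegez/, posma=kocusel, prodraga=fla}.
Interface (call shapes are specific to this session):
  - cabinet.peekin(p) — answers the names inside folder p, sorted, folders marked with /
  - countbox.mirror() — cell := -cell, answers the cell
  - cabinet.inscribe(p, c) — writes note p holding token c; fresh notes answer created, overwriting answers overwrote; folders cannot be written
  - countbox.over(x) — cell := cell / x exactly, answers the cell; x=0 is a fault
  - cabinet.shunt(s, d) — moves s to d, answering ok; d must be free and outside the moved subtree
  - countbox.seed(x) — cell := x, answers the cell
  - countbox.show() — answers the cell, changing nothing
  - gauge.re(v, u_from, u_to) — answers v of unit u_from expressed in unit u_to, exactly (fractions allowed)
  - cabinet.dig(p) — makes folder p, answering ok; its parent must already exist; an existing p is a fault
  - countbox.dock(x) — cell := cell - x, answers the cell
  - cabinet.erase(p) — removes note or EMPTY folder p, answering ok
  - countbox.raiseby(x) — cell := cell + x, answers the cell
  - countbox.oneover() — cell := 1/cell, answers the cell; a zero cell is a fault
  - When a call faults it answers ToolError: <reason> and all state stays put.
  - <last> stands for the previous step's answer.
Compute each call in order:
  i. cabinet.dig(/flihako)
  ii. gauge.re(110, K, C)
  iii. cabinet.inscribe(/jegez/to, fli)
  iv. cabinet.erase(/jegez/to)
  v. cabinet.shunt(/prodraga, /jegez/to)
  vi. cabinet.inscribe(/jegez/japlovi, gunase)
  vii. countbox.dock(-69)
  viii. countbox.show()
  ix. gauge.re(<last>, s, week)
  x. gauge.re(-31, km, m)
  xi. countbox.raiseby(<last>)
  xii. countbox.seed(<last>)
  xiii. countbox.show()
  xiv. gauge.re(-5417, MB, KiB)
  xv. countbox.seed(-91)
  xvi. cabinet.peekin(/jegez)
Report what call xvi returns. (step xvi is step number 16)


! cabinet.dig(/flihako) -> ok
! gauge.re(110, K, C) -> -3263/20
! cabinet.inscribe(/jegez/to, fli) -> created
! cabinet.erase(/jegez/to) -> ok
! cabinet.shunt(/prodraga, /jegez/to) -> ok
! cabinet.inscribe(/jegez/japlovi, gunase) -> created
! countbox.dock(-69) -> 69
! countbox.show() -> 69
! gauge.re(<last>, s, week) -> 23/201600
! gauge.re(-31, km, m) -> -31000
! countbox.raiseby(<last>) -> -30931
! countbox.seed(<last>) -> -30931
! countbox.show() -> -30931
! gauge.re(-5417, MB, KiB) -> -84640625/16
! countbox.seed(-91) -> -91
! cabinet.peekin(/jegez) -> [japlovi, to]

Answer: [japlovi, to]


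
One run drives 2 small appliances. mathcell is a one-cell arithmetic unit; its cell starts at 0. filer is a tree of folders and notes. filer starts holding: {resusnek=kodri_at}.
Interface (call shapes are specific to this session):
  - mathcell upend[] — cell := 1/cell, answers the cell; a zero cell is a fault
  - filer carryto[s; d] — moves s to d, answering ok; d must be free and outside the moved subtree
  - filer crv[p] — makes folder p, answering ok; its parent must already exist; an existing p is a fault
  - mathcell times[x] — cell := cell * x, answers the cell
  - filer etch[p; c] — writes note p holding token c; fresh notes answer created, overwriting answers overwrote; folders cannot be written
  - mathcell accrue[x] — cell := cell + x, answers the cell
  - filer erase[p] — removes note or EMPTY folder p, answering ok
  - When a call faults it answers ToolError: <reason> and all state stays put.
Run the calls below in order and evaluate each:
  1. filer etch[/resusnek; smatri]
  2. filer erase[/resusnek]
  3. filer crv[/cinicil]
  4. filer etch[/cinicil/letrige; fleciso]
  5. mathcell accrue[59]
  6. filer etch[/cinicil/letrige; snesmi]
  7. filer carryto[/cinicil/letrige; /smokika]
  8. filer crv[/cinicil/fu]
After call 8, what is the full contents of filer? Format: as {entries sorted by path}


Answer: {cinicil/, cinicil/fu/, smokika=snesmi}

Derivation:
Then filer etch using p: /resusnek, c: smatri, and see overwrote.
Then filer erase using p: /resusnek, and observe ok.
Then filer crv using p: /cinicil, and see ok.
Now I run filer etch using p: /cinicil/letrige, c: fleciso, and see created.
Calling mathcell accrue using x: 59: 59.
Calling filer etch using p: /cinicil/letrige, c: snesmi, — result: overwrote.
Invoking filer carryto using s: /cinicil/letrige, d: /smokika, — result: ok.
Next I call filer crv using p: /cinicil/fu, which returns ok.


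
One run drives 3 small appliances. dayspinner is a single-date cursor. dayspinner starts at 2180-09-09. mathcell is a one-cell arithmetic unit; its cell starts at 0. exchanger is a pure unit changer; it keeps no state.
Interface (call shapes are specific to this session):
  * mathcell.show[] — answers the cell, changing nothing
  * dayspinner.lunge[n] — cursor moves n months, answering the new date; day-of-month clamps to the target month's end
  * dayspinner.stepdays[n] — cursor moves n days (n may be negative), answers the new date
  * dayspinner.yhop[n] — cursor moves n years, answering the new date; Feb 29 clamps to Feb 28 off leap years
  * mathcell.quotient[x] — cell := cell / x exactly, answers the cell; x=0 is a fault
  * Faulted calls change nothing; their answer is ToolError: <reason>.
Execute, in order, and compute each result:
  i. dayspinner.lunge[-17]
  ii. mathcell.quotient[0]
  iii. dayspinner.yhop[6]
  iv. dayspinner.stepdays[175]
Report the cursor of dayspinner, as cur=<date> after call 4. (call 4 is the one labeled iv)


→ dayspinner.lunge(n→-17)
← 2179-04-09
→ mathcell.quotient(x→0)
← ToolError: division by zero
→ dayspinner.yhop(n→6)
← 2185-04-09
→ dayspinner.stepdays(n→175)
← 2185-10-01

Answer: cur=2185-10-01


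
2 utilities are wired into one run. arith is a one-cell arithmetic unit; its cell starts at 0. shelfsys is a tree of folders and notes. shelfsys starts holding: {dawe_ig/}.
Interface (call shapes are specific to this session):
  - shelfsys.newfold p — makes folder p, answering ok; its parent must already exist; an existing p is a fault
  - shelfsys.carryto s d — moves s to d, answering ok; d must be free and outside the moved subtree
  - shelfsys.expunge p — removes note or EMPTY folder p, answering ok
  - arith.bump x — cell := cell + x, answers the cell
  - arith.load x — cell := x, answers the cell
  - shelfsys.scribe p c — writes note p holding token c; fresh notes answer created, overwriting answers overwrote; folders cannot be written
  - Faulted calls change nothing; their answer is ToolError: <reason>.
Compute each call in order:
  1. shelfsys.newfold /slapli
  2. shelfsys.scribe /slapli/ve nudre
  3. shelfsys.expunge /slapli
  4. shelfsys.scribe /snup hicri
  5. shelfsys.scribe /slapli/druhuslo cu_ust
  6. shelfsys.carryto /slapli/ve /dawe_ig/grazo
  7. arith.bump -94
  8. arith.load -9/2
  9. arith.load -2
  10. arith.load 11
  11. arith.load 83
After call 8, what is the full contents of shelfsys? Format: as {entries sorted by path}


Answer: {dawe_ig/, dawe_ig/grazo=nudre, slapli/, slapli/druhuslo=cu_ust, snup=hicri}

Derivation:
~$ newfold /slapli
= ok
~$ scribe /slapli/ve nudre
= created
~$ expunge /slapli
= ToolError: not empty
~$ scribe /snup hicri
= created
~$ scribe /slapli/druhuslo cu_ust
= created
~$ carryto /slapli/ve /dawe_ig/grazo
= ok
~$ bump -94
= -94
~$ load -9/2
= -9/2
~$ load -2
= -2
~$ load 11
= 11
~$ load 83
= 83


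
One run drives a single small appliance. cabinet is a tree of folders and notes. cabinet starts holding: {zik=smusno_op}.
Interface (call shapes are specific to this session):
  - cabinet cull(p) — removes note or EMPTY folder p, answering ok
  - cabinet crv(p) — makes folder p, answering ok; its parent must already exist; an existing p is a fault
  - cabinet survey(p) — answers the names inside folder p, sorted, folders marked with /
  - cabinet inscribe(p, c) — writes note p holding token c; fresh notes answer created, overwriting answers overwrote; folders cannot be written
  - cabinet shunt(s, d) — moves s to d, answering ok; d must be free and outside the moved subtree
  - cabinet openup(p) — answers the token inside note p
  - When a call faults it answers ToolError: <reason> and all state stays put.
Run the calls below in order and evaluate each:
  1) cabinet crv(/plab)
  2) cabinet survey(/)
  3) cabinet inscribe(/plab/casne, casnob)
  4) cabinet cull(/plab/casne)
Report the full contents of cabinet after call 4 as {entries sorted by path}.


Answer: {plab/, zik=smusno_op}

Derivation:
Do: cabinet crv[p: /plab]
See: ok
Do: cabinet survey[p: /]
See: [plab/, zik]
Do: cabinet inscribe[p: /plab/casne; c: casnob]
See: created
Do: cabinet cull[p: /plab/casne]
See: ok


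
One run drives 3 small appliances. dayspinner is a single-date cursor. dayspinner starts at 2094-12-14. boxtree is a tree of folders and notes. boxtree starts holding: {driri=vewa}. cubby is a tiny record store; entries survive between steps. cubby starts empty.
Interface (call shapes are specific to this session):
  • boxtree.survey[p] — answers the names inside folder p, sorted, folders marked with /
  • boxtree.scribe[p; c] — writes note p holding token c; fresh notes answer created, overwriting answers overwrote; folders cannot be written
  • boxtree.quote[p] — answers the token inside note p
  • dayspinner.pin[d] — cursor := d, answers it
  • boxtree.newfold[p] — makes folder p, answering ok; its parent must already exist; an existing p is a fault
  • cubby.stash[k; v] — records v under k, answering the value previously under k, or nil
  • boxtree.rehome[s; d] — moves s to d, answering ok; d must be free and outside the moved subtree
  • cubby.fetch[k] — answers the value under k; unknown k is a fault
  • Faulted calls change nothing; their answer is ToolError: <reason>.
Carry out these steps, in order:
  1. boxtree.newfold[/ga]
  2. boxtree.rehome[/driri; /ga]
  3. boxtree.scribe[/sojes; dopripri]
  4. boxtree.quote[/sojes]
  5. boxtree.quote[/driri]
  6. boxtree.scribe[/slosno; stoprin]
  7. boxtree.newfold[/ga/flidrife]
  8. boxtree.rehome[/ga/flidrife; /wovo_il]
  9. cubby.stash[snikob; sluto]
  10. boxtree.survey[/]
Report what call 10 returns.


Answer: [driri, ga/, slosno, sojes, wovo_il/]

Derivation:
~$ boxtree.newfold p: /ga
  ok
~$ boxtree.rehome s: /driri d: /ga
  ToolError: exists
~$ boxtree.scribe p: /sojes c: dopripri
  created
~$ boxtree.quote p: /sojes
  dopripri
~$ boxtree.quote p: /driri
  vewa
~$ boxtree.scribe p: /slosno c: stoprin
  created
~$ boxtree.newfold p: /ga/flidrife
  ok
~$ boxtree.rehome s: /ga/flidrife d: /wovo_il
  ok
~$ cubby.stash k: snikob v: sluto
  nil
~$ boxtree.survey p: /
  [driri, ga/, slosno, sojes, wovo_il/]


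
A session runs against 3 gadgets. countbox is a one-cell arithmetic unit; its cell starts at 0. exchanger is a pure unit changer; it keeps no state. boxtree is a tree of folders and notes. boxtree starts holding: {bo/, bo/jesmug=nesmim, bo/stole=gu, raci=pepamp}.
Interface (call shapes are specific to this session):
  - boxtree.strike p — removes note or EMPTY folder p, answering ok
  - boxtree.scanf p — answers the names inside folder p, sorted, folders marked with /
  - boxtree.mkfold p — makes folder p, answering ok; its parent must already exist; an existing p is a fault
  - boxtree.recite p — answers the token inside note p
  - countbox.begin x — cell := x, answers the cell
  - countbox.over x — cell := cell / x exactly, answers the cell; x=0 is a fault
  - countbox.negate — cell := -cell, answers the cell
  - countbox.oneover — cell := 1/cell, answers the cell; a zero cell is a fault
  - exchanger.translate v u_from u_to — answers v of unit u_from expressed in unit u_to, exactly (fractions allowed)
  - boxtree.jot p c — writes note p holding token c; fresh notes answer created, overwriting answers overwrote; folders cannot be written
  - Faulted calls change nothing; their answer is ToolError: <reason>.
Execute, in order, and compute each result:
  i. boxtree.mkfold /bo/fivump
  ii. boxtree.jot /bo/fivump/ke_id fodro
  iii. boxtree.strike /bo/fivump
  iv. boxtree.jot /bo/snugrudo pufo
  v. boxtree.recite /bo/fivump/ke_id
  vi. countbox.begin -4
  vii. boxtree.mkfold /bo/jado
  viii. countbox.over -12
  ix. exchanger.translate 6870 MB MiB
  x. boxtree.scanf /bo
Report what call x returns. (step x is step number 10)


Answer: [fivump/, jado/, jesmug, snugrudo, stole]

Derivation:
Calling boxtree.mkfold using p→/bo/fivump, and get ok.
Using boxtree.jot using p→/bo/fivump/ke_id, c→fodro, yielding created.
Calling boxtree.strike using p→/bo/fivump, which returns ToolError: not empty.
Using boxtree.jot using p→/bo/snugrudo, c→pufo, and observe created.
Next I call boxtree.recite using p→/bo/fivump/ke_id, and observe fodro.
Invoking countbox.begin using x→-4: -4.
I invoke boxtree.mkfold using p→/bo/jado, yielding ok.
I run countbox.over using x→-12, which returns 1/3.
Then exchanger.translate using v→6870, u_from→MB, u_to→MiB, → 53671875/8192.
I invoke boxtree.scanf using p→/bo, giving [fivump/, jado/, jesmug, snugrudo, stole].


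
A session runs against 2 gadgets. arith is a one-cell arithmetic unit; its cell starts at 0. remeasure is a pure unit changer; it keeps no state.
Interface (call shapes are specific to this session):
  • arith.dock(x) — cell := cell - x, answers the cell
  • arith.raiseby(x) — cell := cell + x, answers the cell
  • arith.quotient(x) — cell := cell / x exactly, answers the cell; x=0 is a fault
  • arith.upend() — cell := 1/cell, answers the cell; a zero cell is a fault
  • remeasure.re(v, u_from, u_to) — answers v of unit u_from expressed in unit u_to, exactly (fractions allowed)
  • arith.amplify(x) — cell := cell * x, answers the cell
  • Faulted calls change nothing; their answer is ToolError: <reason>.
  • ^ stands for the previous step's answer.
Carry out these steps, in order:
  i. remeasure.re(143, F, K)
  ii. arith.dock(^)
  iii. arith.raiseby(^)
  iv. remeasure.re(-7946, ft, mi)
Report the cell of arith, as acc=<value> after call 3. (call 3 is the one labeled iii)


==> remeasure.re(143, F, K)
<== 20089/60
==> arith.dock(^)
<== -20089/60
==> arith.raiseby(^)
<== -20089/30
==> remeasure.re(-7946, ft, mi)
<== -3973/2640

Answer: acc=-20089/30


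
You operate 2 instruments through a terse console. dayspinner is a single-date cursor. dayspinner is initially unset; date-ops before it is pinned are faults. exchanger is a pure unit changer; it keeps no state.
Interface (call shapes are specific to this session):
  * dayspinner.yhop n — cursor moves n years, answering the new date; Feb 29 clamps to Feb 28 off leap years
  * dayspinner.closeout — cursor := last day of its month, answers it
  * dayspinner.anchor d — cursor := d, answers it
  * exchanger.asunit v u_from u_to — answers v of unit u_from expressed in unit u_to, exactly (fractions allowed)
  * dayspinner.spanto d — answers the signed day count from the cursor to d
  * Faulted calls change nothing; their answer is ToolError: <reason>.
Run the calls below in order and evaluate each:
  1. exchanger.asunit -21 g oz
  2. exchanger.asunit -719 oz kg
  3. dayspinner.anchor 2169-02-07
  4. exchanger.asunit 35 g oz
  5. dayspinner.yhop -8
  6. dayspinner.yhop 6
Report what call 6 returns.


Answer: 2167-02-07

Derivation:
-- 1. exchanger.asunit(v→-21, u_from→g, u_to→oz) ~> -4800000/6479891
-- 2. exchanger.asunit(v→-719, u_from→oz, u_to→kg) ~> -32613291403/1600000000
-- 3. dayspinner.anchor(d→2169-02-07) ~> 2169-02-07
-- 4. exchanger.asunit(v→35, u_from→g, u_to→oz) ~> 8000000/6479891
-- 5. dayspinner.yhop(n→-8) ~> 2161-02-07
-- 6. dayspinner.yhop(n→6) ~> 2167-02-07


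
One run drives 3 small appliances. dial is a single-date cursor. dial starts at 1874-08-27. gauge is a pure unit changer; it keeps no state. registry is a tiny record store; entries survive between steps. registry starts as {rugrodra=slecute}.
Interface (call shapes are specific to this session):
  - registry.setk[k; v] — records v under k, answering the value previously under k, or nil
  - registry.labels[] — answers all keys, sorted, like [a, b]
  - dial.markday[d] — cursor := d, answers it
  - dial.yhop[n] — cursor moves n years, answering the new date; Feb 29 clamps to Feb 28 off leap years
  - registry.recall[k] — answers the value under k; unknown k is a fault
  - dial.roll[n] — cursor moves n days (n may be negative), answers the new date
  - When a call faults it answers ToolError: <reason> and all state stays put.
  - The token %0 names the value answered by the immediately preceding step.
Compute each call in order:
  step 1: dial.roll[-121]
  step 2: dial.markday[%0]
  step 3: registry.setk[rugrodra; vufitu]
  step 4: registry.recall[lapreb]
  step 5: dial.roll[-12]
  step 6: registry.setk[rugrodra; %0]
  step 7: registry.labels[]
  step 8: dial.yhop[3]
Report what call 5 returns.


>>> dial.roll n: -121
:: 1874-04-28
>>> dial.markday d: %0
:: 1874-04-28
>>> registry.setk k: rugrodra v: vufitu
:: slecute
>>> registry.recall k: lapreb
:: ToolError: no such key lapreb
>>> dial.roll n: -12
:: 1874-04-16
>>> registry.setk k: rugrodra v: %0
:: vufitu
>>> registry.labels
:: [rugrodra]
>>> dial.yhop n: 3
:: 1877-04-16

Answer: 1874-04-16
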